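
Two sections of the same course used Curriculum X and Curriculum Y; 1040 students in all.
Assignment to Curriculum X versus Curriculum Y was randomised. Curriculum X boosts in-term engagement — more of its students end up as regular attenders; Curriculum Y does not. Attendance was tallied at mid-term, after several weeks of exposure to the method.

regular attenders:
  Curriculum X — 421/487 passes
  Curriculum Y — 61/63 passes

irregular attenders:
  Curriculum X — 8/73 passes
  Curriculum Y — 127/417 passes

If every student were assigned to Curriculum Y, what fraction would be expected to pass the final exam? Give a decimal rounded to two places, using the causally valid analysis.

0.39

Curriculum Y is higher inside every mid-term attendance stratum but Curriculum X is higher in aggregate. Whether to stratify depends on how mid-term attendance relates to the teaching method.
Mid-term attendance lies on the pathway teaching method → mid-term attendance → outcome, so adjusting for it blocks the indirect effect. For the total causal effect of teaching method, use the unadjusted pooled rates.
So P(outcome | do(Curriculum Y)) is just the pooled rate for Curriculum Y: 188/480 = 0.392.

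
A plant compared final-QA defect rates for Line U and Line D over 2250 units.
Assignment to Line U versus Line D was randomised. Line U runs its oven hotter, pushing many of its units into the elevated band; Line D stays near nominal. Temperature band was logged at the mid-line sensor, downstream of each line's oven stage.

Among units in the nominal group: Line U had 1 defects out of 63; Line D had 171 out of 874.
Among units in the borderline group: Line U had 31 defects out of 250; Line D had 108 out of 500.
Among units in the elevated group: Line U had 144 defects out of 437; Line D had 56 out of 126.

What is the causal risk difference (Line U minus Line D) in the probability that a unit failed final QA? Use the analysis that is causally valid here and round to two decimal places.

Line U is lower inside every in-process temperature band stratum but Line D is lower in aggregate. Whether to stratify depends on how in-process temperature band relates to the line.
The distribution of in-process temperature band is itself part of what the line does — it is an intermediate outcome. Holding it fixed would remove that part of the effect; the total effect is the pooled difference.
The causal difference is the pooled difference: 0.235 − 0.223 = +0.011.

+0.01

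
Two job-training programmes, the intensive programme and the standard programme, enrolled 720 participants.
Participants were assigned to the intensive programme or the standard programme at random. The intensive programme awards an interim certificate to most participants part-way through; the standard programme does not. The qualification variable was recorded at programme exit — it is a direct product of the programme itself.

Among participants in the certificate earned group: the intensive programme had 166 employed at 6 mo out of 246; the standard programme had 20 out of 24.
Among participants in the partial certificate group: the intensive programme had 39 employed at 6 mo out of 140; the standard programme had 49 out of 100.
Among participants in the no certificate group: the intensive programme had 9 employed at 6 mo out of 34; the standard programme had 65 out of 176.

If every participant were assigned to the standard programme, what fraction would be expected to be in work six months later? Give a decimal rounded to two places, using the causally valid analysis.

Within every qualification attained during the programme level the standard programme has the higher rate, yet pooled the intensive programme does — Simpson's reversal.
Qualification attained during the programme is downstream of the programme. One should not condition on a consequence of treatment, so the overall rates are the right comparison.
So P(outcome | do(the standard programme)) is just the pooled rate for the standard programme: 134/300 = 0.447.

0.45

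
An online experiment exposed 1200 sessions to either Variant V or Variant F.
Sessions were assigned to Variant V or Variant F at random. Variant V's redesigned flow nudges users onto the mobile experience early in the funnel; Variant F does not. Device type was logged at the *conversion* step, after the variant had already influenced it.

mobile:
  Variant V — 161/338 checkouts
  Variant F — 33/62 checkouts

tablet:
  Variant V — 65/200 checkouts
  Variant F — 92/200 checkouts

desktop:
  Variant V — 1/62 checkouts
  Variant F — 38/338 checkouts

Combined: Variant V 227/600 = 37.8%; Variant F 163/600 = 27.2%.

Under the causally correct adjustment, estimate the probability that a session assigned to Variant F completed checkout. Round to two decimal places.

0.27

The stratified and pooled comparisons disagree (Variant F wins within each device type; Variant V wins overall), so the answer turns on the causal role of device type.
Because the variant influences device type, device type is a post-treatment mediator, not a confounder. Stratifying on it would bias the estimate; the causal effect is the crude pooled difference.
So P(outcome | do(Variant F)) is just the pooled rate for Variant F: 163/600 = 0.272.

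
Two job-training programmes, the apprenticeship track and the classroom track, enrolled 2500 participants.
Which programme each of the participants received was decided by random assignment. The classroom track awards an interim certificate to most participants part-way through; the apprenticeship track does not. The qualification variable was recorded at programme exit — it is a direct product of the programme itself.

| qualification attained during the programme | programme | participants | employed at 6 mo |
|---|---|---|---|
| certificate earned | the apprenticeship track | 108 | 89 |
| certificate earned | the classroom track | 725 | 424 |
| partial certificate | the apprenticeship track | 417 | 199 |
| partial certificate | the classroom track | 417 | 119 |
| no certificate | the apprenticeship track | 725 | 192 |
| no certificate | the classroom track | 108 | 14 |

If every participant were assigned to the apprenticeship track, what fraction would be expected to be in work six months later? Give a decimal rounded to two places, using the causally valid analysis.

Qualification attained during the programme lies on the pathway programme → qualification attained during the programme → outcome, so adjusting for it blocks the indirect effect. For the total causal effect of programme, use the unadjusted pooled rates.
So P(outcome | do(the apprenticeship track)) is just the pooled rate for the apprenticeship track: 480/1250 = 0.384.

0.38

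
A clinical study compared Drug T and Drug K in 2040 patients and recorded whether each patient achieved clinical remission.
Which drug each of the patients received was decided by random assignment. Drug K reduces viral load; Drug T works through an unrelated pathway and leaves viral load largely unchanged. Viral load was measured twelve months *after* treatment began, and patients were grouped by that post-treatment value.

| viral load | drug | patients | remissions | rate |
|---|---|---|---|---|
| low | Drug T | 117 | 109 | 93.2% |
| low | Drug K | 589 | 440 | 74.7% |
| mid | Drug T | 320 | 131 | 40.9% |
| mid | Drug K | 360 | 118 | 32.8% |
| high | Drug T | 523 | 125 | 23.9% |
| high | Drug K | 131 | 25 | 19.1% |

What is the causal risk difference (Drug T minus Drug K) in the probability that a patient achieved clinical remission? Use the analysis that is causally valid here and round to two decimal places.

The viral load-specific comparison favours Drug T throughout, but the pooled figures favour Drug K. The question is whether to condition on viral load.
Viral load is recorded after the drug and is itself shifted by it — it sits on the causal path from drug to outcome. Conditioning on a mediator would strip out part of the effect we want; the pooled comparison gives the total causal effect.
The causal difference is the pooled difference: 0.380 − 0.540 = -0.160.

-0.16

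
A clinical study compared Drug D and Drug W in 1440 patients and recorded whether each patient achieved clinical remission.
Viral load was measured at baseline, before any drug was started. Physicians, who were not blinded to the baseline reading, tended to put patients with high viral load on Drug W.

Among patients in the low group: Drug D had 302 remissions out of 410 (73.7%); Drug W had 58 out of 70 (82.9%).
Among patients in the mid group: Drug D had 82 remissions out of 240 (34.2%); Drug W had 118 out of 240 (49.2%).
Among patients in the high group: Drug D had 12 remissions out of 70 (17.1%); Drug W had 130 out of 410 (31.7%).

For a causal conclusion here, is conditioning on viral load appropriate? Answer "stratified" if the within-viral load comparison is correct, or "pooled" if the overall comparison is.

Drug W is higher inside every viral load stratum but Drug D is higher in aggregate. Whether to stratify depends on how viral load relates to the drug.
Viral load satisfies the back-door criterion: it is not a descendant of the drug, and it blocks the spurious path from drug to outcome. Adjusting for it (i.e., using the within-viral load rates) gives the causal effect.
Within each level — low: 73.7% vs 82.9%; mid: 34.2% vs 49.2%; high: 17.1% vs 31.7% — Drug W is higher every time.

stratified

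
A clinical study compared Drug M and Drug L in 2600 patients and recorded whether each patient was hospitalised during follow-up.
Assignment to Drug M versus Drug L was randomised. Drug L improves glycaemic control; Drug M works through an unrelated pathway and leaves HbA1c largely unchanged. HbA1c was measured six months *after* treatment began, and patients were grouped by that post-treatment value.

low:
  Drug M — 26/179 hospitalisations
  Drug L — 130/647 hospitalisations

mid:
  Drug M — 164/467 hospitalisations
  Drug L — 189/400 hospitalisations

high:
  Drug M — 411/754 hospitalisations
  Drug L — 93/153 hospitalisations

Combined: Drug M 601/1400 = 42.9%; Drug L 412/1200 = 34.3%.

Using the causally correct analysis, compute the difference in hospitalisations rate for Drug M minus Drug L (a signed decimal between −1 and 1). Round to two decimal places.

Within every HbA1c level Drug M has the lower rate, yet pooled Drug L does — Simpson's reversal.
Stratifying would compare drugs among patients the drugs themselves sorted into HbA1c groups — a form of selection on an intermediate. The unconditioned pooled rates give the total causal effect.
The causal difference is the pooled difference: 0.429 − 0.343 = +0.086.

+0.09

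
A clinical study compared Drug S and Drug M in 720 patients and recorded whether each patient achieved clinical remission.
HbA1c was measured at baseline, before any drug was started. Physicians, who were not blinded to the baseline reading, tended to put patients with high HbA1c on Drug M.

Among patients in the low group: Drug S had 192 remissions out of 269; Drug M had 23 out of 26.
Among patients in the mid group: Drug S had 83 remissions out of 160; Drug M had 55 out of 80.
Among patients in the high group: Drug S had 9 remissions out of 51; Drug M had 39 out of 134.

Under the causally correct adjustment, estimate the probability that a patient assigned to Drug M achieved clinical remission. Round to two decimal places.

HbA1c differs across drugs for reasons unrelated to any effect of the drug itself, and it separately predicts the outcome — a classic confounder. We must compare within HbA1c levels.
Standardising Drug M to the population HbA1c mix: 0.410·23/26 + 0.333·55/80 + 0.257·39/134 = 0.666.

0.67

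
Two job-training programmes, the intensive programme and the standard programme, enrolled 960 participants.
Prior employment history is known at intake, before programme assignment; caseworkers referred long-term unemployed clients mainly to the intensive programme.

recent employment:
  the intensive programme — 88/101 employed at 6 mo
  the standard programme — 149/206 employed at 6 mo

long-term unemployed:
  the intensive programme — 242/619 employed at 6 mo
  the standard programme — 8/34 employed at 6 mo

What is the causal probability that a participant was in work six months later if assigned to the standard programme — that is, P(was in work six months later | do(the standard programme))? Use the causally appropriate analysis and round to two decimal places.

the intensive programme is higher inside every prior employment history stratum but the standard programme is higher in aggregate. Whether to stratify depends on how prior employment history relates to the programme.
Prior employment history is set before the programme has any effect — it is not caused by the programme — and it independently drives the outcome. That makes it a confounder, so the causal comparison is within prior employment history levels.
Standardising the standard programme to the population prior employment history mix: 0.320·149/206 + 0.680·8/34 = 0.391.

0.39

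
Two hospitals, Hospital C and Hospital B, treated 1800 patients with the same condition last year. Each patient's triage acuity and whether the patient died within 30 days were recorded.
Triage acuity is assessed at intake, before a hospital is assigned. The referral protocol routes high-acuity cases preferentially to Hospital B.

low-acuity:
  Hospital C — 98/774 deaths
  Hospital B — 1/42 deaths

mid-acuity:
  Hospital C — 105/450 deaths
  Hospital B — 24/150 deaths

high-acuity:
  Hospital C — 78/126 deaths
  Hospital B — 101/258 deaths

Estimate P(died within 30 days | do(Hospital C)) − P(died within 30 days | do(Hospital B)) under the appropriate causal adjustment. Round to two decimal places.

The imbalance in triage acuity arose from how patients were allocated, not from anything the hospital did; and triage acuity independently affects the outcome. The pooled gap is confounded — condition on triage acuity.
Adjusting over the population distribution of triage acuity: 0.453·(0.127−0.024) + 0.333·(0.233−0.160) + 0.213·(0.619−0.391) = +0.120.

+0.12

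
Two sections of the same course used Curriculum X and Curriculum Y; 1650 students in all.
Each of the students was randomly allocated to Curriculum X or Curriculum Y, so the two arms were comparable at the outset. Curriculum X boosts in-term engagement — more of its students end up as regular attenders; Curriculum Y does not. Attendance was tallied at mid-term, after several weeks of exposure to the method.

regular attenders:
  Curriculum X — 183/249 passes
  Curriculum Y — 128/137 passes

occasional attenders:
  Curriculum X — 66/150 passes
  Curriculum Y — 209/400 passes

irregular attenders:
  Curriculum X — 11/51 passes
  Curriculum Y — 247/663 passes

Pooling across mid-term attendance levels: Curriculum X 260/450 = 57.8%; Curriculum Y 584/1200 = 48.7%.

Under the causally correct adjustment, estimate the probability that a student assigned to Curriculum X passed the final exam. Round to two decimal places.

0.58

Mid-term attendance is recorded after the teaching method and is itself shifted by it — it sits on the causal path from teaching method to outcome. Conditioning on a mediator would strip out part of the effect we want; the pooled comparison gives the total causal effect.
So P(outcome | do(Curriculum X)) is just the pooled rate for Curriculum X: 260/450 = 0.578.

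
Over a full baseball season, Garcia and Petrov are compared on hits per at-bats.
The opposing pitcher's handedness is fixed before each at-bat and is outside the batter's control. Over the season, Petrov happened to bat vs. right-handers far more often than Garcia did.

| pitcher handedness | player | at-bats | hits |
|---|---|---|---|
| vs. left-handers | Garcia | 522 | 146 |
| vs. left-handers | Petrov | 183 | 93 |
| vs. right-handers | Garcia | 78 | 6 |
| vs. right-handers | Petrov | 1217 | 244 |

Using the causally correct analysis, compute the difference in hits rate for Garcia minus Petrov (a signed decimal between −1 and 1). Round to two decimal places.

-0.16

The imbalance in pitcher handedness arose from how at-bats were allocated, not from anything the player did; and pitcher handedness independently affects the outcome. The pooled gap is confounded — condition on pitcher handedness.
Adjusting over the population distribution of pitcher handedness: 0.352·(0.280−0.508) + 0.647·(0.077−0.200) = -0.161.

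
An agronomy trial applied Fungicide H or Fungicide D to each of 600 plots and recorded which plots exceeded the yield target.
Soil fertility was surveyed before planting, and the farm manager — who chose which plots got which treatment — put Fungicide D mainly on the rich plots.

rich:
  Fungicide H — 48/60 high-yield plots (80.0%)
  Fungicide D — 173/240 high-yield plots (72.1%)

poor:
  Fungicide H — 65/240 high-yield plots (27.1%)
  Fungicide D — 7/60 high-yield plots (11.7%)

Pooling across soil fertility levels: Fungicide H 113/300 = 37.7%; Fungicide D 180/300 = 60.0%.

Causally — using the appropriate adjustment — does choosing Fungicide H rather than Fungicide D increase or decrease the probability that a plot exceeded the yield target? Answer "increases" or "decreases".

increases

Since soil fertility is a pre-existing factor (not a product of the fungicide) and it affects the outcome on its own, it is a confounder. The stratified rates, not the pooled rate, identify the causal effect.
Within each level — rich: 80.0% vs 72.1%; poor: 27.1% vs 11.7% — Fungicide H is higher every time.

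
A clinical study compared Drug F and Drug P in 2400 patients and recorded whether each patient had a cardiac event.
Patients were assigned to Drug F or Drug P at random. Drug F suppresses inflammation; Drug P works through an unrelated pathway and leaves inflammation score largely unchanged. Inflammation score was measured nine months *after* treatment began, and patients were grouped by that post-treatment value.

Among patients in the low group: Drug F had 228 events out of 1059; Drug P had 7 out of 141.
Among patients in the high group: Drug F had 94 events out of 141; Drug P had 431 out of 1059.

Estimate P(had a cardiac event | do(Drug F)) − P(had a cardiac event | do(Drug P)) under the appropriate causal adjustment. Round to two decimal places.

-0.10

Stratifying would compare drugs among patients the drugs themselves sorted into inflammation score groups — a form of selection on an intermediate. The unconditioned pooled rates give the total causal effect.
The causal difference is the pooled difference: 0.268 − 0.365 = -0.097.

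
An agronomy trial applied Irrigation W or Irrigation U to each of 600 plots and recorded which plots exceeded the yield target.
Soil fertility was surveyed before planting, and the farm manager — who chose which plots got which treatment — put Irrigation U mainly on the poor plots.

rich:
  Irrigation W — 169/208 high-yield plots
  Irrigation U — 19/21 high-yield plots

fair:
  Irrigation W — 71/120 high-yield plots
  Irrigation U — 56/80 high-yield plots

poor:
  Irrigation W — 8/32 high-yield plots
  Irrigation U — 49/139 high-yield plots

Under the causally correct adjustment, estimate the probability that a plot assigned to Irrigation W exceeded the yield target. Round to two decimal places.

0.58

Soil fertility differs across irrigations for reasons unrelated to any effect of the irrigation itself, and it separately predicts the outcome — a classic confounder. We must compare within soil fertility levels.
Standardising Irrigation W to the population soil fertility mix: 0.382·169/208 + 0.333·71/120 + 0.285·8/32 = 0.579.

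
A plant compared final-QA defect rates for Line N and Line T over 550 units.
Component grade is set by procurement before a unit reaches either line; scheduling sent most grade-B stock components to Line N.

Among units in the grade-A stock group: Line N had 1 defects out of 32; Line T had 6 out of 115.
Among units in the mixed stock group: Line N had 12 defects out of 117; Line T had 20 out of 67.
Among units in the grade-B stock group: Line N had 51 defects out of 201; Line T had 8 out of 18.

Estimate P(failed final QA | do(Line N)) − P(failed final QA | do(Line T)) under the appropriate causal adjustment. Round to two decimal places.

Within every component grade level Line N has the lower rate, yet pooled Line T does — Simpson's reversal.
Here component grade is a common cause — it drives both which line a case falls under and the outcome. The crude comparison mixes populations; the stratum-specific rates are the causally relevant ones.
Adjusting over the population distribution of component grade: 0.267·(0.031−0.052) + 0.335·(0.103−0.299) + 0.398·(0.254−0.444) = -0.147.

-0.15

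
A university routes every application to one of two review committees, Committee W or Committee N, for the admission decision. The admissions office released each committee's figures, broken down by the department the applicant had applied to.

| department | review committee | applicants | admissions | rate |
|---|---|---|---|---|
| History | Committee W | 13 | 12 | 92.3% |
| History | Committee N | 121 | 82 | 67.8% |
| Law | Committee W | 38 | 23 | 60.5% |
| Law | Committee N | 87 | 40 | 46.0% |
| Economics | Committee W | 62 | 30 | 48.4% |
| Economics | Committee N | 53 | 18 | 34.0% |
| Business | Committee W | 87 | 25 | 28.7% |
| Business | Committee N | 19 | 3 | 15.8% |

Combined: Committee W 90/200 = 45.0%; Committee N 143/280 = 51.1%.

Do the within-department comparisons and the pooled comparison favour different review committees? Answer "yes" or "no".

Within each department level (History 92.3% vs 67.8%; Law 60.5% vs 46.0%; Economics 48.4% vs 34.0%; Business 28.7% vs 15.8%), Committee W has the higher rate every time. Pooled: 45.0% vs 51.1% — Committee N has the higher rate overall. The two comparisons disagree.

yes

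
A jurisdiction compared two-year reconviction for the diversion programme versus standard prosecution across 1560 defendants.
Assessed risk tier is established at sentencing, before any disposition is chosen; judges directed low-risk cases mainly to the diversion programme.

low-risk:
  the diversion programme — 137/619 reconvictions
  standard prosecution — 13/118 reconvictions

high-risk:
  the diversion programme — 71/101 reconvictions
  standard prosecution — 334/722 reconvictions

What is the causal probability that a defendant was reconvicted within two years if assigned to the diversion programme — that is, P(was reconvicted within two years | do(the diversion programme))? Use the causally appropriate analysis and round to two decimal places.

standard prosecution is lower inside every assessed risk tier stratum but the diversion programme is lower in aggregate. Whether to stratify depends on how assessed risk tier relates to the disposition.
Since assessed risk tier is a pre-existing factor (not a product of the disposition) and it affects the outcome on its own, it is a confounder. The stratified rates, not the pooled rate, identify the causal effect.
Standardising the diversion programme to the population assessed risk tier mix: 0.472·137/619 + 0.528·71/101 = 0.475.

0.48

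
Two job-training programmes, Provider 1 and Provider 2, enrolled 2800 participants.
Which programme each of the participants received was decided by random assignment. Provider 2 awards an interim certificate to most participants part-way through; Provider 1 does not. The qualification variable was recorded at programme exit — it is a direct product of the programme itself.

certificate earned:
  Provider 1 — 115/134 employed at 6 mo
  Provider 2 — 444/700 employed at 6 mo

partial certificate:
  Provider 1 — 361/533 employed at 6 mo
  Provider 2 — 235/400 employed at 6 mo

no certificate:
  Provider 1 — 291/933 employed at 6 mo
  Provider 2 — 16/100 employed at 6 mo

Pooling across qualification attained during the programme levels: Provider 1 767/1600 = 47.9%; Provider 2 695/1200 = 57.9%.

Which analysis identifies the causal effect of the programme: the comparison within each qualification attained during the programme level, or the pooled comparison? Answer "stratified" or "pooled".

pooled

Stratifying would compare programmes among participants the programmes themselves sorted into qualification attained during the programme groups — a form of selection on an intermediate. The unconditioned pooled rates give the total causal effect.
Pooled: Provider 1 47.9% vs Provider 2 57.9%; Provider 2 is higher overall.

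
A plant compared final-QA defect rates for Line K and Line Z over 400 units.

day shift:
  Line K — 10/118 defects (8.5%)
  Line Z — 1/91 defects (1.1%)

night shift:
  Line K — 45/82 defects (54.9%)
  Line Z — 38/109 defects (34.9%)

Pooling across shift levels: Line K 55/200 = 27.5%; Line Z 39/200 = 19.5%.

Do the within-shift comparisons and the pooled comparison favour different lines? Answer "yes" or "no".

Within each shift level (day shift 8.5% vs 1.1%; night shift 54.9% vs 34.9%), Line Z has the lower rate every time. Pooled: 27.5% vs 19.5% — Line Z has the lower rate overall. They agree.

no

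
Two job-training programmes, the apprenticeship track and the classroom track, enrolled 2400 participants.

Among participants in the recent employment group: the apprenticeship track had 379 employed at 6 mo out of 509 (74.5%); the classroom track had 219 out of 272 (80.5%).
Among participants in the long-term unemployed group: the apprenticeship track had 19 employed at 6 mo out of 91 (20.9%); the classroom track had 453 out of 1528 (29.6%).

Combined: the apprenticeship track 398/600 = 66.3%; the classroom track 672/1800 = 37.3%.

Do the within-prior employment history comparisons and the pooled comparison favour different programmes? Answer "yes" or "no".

Within each prior employment history level (recent employment 74.5% vs 80.5%; long-term unemployed 20.9% vs 29.6%), the classroom track has the higher rate every time. Pooled: 66.3% vs 37.3% — the apprenticeship track has the higher rate overall. The two comparisons disagree.

yes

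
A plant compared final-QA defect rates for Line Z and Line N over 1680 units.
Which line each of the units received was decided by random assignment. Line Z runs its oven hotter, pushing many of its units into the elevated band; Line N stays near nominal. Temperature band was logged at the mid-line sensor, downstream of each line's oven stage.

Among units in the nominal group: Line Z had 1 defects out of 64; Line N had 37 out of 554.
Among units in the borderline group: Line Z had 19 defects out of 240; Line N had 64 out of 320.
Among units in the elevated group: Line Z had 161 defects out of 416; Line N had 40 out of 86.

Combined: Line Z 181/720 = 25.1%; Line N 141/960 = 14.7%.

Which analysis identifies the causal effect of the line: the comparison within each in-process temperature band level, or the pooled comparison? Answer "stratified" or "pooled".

The stratified and pooled comparisons disagree (Line Z wins within each in-process temperature band; Line N wins overall), so the answer turns on the causal role of in-process temperature band.
Because the line influences in-process temperature band, in-process temperature band is a post-treatment mediator, not a confounder. Stratifying on it would bias the estimate; the causal effect is the crude pooled difference.
Pooled: Line Z 25.1% vs Line N 14.7%; Line N is lower overall.

pooled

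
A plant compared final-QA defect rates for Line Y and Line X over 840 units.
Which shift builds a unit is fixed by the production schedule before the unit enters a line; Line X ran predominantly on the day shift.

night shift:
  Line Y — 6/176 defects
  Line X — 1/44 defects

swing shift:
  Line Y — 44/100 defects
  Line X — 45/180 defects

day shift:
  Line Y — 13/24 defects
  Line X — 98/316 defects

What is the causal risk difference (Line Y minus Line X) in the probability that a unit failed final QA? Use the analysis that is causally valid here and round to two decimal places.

+0.16

Within every shift level Line X has the lower rate, yet pooled Line Y does — Simpson's reversal.
Here shift is a common cause — it drives both which line a case falls under and the outcome. The crude comparison mixes populations; the stratum-specific rates are the causally relevant ones.
Adjusting over the population distribution of shift: 0.262·(0.034−0.023) + 0.333·(0.440−0.250) + 0.405·(0.542−0.310) = +0.160.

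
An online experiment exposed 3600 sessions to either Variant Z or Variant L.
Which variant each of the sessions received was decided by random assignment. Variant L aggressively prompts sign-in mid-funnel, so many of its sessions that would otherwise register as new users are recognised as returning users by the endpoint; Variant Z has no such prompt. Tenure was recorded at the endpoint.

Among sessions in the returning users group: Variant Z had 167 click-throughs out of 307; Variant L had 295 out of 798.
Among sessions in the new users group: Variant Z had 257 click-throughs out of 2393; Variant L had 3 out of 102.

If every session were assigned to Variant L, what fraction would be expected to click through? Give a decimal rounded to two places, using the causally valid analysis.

0.33

Stratifying would compare variants among sessions the variants themselves sorted into user tenure groups — a form of selection on an intermediate. The unconditioned pooled rates give the total causal effect.
So P(outcome | do(Variant L)) is just the pooled rate for Variant L: 298/900 = 0.331.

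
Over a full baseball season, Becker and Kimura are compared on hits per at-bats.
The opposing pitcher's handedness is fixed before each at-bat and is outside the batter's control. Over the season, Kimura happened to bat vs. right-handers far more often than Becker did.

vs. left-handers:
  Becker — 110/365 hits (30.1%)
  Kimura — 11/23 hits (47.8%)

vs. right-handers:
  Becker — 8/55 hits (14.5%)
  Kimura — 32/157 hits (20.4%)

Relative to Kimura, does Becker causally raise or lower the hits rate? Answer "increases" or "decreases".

decreases

Nothing the player does changes pitcher handedness; the imbalance is an allocation artefact. With pitcher handedness also predicting the outcome, the pooled figure is confounded, and the within-stratum comparison is the causal one.
Within each level — vs. left-handers: 30.1% vs 47.8%; vs. right-handers: 14.5% vs 20.4% — Kimura is higher every time.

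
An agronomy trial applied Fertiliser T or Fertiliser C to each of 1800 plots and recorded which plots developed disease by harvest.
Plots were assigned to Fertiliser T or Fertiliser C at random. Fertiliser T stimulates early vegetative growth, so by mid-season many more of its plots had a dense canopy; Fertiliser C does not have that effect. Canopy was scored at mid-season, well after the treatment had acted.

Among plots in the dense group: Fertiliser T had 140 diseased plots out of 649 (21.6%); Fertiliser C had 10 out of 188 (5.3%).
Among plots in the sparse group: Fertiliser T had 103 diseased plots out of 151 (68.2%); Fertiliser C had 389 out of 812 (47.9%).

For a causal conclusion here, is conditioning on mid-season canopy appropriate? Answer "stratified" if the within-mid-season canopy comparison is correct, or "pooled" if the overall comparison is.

Stratifying would compare fertilisers among plots the fertilisers themselves sorted into mid-season canopy groups — a form of selection on an intermediate. The unconditioned pooled rates give the total causal effect.
Pooled: Fertiliser T 30.4% vs Fertiliser C 39.9%; Fertiliser T is lower overall.

pooled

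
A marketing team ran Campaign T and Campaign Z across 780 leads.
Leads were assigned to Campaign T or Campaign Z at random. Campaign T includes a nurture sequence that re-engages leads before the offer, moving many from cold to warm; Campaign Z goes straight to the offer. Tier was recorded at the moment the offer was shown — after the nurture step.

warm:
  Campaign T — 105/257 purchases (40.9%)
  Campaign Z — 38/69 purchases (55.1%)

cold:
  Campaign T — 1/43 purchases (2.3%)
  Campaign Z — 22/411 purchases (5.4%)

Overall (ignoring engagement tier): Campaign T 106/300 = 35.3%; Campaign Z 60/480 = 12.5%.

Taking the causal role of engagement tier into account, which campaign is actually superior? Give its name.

Campaign T

Engagement tier here is a post-treatment variable shaped by the campaign; conditioning on it would introduce bias rather than remove it. The overall comparison is the causal one.
Pooled: Campaign T 35.3% vs Campaign Z 12.5%; Campaign T is higher overall.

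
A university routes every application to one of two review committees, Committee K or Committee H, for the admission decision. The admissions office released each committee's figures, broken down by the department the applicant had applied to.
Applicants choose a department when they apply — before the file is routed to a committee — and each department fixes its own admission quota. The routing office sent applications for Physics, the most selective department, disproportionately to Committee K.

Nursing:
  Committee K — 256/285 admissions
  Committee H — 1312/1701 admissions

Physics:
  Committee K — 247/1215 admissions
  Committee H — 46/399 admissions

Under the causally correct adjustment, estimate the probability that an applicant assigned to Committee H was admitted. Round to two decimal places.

Department is set before the review committee has any effect — it is not caused by the review committee — and it independently drives the outcome. That makes it a confounder, so the causal comparison is within department levels.
Standardising Committee H to the population department mix: 0.552·1312/1701 + 0.448·46/399 = 0.477.

0.48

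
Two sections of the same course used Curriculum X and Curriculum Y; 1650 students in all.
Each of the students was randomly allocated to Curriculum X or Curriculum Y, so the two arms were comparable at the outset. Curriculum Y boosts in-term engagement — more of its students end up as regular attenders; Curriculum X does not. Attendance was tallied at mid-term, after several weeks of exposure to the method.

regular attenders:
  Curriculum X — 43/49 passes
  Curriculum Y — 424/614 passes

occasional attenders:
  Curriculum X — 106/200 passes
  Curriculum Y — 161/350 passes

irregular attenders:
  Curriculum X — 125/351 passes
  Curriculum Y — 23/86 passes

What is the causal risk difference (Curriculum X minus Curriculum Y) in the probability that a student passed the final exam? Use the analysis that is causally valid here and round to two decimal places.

The stratified and pooled comparisons disagree (Curriculum X wins within each mid-term attendance; Curriculum Y wins overall), so the answer turns on the causal role of mid-term attendance.
Mid-term attendance is recorded after the teaching method and is itself shifted by it — it sits on the causal path from teaching method to outcome. Conditioning on a mediator would strip out part of the effect we want; the pooled comparison gives the total causal effect.
The causal difference is the pooled difference: 0.457 − 0.579 = -0.122.

-0.12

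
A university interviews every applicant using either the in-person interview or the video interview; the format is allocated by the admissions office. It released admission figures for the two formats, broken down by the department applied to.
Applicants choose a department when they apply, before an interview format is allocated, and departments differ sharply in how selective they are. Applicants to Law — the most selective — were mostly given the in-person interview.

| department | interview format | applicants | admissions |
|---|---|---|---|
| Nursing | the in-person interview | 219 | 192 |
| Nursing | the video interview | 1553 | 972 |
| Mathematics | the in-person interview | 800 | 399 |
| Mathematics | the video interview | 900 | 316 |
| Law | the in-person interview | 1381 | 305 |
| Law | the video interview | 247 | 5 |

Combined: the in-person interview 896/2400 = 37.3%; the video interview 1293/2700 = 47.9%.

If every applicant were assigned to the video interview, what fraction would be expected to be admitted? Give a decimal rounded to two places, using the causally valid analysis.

0.34

Department satisfies the back-door criterion: it is not a descendant of the interview format, and it blocks the spurious path from interview format to outcome. Adjusting for it (i.e., using the within-department rates) gives the causal effect.
Standardising the video interview to the population department mix: 0.347·972/1553 + 0.333·316/900 + 0.319·5/247 = 0.341.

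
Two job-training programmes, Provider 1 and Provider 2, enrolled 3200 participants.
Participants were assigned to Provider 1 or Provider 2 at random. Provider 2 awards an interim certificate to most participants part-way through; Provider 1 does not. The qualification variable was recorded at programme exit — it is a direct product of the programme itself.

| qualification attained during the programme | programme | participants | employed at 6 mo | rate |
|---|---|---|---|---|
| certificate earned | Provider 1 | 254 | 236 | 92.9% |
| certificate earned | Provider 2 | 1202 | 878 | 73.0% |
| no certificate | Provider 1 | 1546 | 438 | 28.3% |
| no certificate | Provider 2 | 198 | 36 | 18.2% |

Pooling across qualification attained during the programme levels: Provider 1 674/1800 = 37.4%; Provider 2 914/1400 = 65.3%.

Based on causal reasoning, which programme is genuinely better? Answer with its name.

Qualification attained during the programme lies on the pathway programme → qualification attained during the programme → outcome, so adjusting for it blocks the indirect effect. For the total causal effect of programme, use the unadjusted pooled rates.
Pooled: Provider 1 37.4% vs Provider 2 65.3%; Provider 2 is higher overall.

Provider 2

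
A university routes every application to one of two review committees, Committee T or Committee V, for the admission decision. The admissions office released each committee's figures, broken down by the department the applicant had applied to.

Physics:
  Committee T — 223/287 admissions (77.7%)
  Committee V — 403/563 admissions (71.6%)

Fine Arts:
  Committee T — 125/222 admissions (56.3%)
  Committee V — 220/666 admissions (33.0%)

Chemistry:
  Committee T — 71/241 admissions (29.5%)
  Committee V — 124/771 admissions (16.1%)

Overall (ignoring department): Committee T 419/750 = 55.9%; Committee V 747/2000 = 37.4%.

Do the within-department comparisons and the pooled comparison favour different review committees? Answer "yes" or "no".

Within each department level (Physics 77.7% vs 71.6%; Fine Arts 56.3% vs 33.0%; Chemistry 29.5% vs 16.1%), Committee T has the higher rate every time. Pooled: 55.9% vs 37.4% — Committee T has the higher rate overall. They agree.

no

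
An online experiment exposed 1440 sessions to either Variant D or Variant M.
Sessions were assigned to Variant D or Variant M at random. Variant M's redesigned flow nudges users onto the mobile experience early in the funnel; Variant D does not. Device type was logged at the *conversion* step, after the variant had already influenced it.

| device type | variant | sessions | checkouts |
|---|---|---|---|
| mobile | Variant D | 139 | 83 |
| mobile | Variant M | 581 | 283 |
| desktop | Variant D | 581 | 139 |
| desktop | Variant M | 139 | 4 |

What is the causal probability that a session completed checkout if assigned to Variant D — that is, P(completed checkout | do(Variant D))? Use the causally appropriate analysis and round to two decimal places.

0.31

Within every device type level Variant D has the higher rate, yet pooled Variant M does — Simpson's reversal.
Device type is recorded after the variant and is itself shifted by it — it sits on the causal path from variant to outcome. Conditioning on a mediator would strip out part of the effect we want; the pooled comparison gives the total causal effect.
So P(outcome | do(Variant D)) is just the pooled rate for Variant D: 222/720 = 0.308.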